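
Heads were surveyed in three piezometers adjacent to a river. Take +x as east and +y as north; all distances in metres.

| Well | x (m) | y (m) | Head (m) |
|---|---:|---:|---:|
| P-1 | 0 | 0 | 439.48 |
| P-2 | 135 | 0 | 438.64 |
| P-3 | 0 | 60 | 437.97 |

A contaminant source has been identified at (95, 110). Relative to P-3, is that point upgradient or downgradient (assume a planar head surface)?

downgradient

∂h/∂x = (438.64 − 439.48) / (135 − 0) = -0.006222
∂h/∂y = (437.97 − 439.48) / (60 − 0) = -0.02517
Head at (95, 110) = 439.48 + (-0.006222)·(95) + (-0.02517)·(110) = 436.12 m.
That is lower than the 437.97 m at P-3, so the point is downgradient.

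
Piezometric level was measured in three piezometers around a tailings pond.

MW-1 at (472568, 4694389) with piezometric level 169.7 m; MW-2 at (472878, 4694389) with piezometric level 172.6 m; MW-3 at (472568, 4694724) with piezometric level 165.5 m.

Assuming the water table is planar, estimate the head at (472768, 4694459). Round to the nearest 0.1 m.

∂h/∂x = (172.6 − 169.7) / (472878 − 472568) = +0.009355
∂h/∂y = (165.5 − 169.7) / (4694724 − 4694389) = -0.01254
h(472768, 4694459) = 169.7 + (+0.009355)·(200) + (-0.01254)·(70) = 169.7 +1.871 -0.878 = 170.693 m.

170.7 m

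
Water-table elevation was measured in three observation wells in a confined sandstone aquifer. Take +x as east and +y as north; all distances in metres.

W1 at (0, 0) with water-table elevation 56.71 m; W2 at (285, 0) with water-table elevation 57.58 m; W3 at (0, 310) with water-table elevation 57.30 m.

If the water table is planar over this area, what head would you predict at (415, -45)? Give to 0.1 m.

∂h/∂x = (57.58 − 56.71) / (285 − 0) = +0.003053
∂h/∂y = (57.30 − 56.71) / (310 − 0) = +0.001903
h(415, -45) = 56.71 + (+0.003053)·(415) + (+0.001903)·(-45) = 56.71 +1.267 -0.086 = 57.891 m.

57.9 m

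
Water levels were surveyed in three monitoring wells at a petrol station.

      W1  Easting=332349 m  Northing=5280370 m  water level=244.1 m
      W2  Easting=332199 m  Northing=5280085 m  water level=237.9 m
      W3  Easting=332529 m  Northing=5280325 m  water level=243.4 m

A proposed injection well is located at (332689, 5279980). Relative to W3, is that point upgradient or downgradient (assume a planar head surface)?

Taking W1 as reference: W2−W1 = (-150, -285, -6.2); W3−W1 = (180, -45, -0.7).
Solve a·Δx + b·Δy = Δh: det = (-150)·(-45) − 180·(-285) = 58050.
∂h/∂x = [(-6.2)·(-45) − (-0.7)·(-285)] / 58050 = +0.001370
∂h/∂y = [(-150)·(-0.7) − 180·(-6.2)] / 58050 = +0.02103
Head at (332689, 5279980) = 244.1 + (+0.001370)·(340) + (+0.02103)·(-390) = 236.36 m.
That is lower than the 243.4 m at W3, so the point is downgradient.

downgradient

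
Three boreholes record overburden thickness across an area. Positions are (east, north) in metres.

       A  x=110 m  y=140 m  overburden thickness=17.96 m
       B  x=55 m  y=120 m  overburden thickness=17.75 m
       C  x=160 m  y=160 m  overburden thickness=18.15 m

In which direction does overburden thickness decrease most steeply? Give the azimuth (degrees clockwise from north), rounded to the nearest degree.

277°

Taking A as reference: B−A = (-55, -20, -0.21); C−A = (50, 20, +0.19).
Determinant of the coordinate differences = (-55)·20 − 50·(-20) = -100.
∂d/∂x = [(-0.21)·20 − (+0.19)·(-20)] / -100 = +0.004000
∂d/∂y = [(-55)·(+0.19) − 50·(-0.21)] / -100 = -0.0005000
Steepest decrease is along −∇f: components (-0.004000 E, +0.0005000 N).
Azimuth = atan2(-0.004000, +0.0005000) = 277.1° ≈ 277°.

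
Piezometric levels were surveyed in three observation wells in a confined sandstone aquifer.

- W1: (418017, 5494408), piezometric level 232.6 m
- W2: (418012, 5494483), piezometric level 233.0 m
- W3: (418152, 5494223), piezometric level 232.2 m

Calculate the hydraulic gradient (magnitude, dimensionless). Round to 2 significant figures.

0.0074

With h = a·x + b·y + c and W1 as origin, the differences give:
  (-5)·a + 75·b = +0.4
  135·a + (-185)·b = -0.4
Eliminate b (×(-185) and ×75, subtract): -9200·a = -44.00 → a = ∂h/∂x = +0.004783
Back-substitute: b = ∂h/∂y = +0.005652.
|∇h| = √(0.004783² + 0.005652²) = 0.007404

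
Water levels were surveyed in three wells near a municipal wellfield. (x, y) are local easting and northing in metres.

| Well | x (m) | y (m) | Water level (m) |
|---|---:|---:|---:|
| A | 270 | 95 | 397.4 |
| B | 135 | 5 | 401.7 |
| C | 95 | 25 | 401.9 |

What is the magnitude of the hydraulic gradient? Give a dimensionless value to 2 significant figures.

Taking A as reference: B−A = (-135, -90, +4.3); C−A = (-175, -70, +4.5).
Solve a·Δx + b·Δy = Δh: det = (-135)·(-70) − (-175)·(-90) = -6300.
∂h/∂x = [(+4.3)·(-70) − (+4.5)·(-90)] / -6300 = -0.01651
∂h/∂y = [(-135)·(+4.5) − (-175)·(+4.3)] / -6300 = -0.02302
|∇h| = √(-0.01651² + -0.02302²) = 0.02833

0.028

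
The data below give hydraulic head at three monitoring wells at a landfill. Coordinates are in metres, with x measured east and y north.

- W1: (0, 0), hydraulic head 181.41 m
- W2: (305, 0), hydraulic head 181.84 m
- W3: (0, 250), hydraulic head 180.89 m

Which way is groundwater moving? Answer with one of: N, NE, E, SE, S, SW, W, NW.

NW

∂h/∂x = (181.84 − 181.41) / (305 − 0) = +0.001410
∂h/∂y = (180.89 − 181.41) / (250 − 0) = -0.002080
Flow = −∇h = (-0.001410 east, +0.002080 north), which points northwest.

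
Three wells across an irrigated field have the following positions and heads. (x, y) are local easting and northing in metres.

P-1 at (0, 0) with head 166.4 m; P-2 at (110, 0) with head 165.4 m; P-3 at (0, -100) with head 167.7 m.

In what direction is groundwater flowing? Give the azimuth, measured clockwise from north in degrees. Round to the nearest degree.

035°

∂h/∂x = (165.4 − 166.4) / (110 − 0) = -0.009091
∂h/∂y = (167.7 − 166.4) / (-100 − 0) = -0.01300
Flow direction (−∇h) has components (+0.009091 E, +0.01300 N).
Azimuth = atan2(E, N) = atan2(+0.009091, +0.01300) = 35.0° ≈ 035°.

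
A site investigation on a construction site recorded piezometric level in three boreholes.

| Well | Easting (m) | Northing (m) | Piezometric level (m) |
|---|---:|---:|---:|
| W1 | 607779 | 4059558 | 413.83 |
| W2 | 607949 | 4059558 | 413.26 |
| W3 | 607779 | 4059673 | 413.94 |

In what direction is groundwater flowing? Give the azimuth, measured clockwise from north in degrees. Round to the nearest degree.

∂h/∂x = (413.26 − 413.83) / (607949 − 607779) = -0.003353
∂h/∂y = (413.94 − 413.83) / (4059673 − 4059558) = +0.0009565
Flow direction (−∇h) has components (+0.003353 E, -0.0009565 N).
Azimuth = atan2(E, N) = atan2(+0.003353, -0.0009565) = 105.9° ≈ 106°.

106°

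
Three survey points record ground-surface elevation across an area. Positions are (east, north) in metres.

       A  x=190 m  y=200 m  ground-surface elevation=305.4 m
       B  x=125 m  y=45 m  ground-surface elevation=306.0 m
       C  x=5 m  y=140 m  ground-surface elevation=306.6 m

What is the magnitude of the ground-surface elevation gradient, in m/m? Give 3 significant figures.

With z = a·x + b·y + c and A as origin, the differences give:
  (-65)·a + (-155)·b = +0.6
  (-185)·a + (-60)·b = +1.2
Eliminate b (×(-60) and ×(-155), subtract): -24775·a = 150.00 → a = ∂z/∂x = -0.006054
Back-substitute: b = ∂z/∂y = -0.001332.
|∇f| = √(-0.006054² + -0.001332²) = 0.006199 m/m

0.00620 m/m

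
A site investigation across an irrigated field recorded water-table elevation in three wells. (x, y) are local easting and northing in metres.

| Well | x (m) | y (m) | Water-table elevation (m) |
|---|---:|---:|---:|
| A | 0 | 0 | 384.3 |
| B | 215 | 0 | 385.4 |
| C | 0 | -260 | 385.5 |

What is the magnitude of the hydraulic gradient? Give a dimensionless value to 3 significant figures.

0.00689

∂h/∂x = (385.4 − 384.3) / (215 − 0) = +0.005116
∂h/∂y = (385.5 − 384.3) / (-260 − 0) = -0.004615
|∇h| = √(0.005116² + -0.004615²) = 0.00689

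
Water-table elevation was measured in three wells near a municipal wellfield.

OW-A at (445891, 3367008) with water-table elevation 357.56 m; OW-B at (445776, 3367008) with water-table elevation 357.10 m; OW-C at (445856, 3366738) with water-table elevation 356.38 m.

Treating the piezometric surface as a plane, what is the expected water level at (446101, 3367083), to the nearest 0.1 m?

Differences from OW-A: to OW-B (Δx, Δy, Δh) = (-115, 0, -0.46); to OW-C = (-35, -270, -1.18).
Determinant of the coordinate differences = (-115)·(-270) − (-35)·0 = 31050.
∂h/∂x = [(-0.46)·(-270) − (-1.18)·0] / 31050 = +0.004000
∂h/∂y = [(-115)·(-1.18) − (-35)·(-0.46)] / 31050 = +0.003852
h(446101, 3367083) = 357.56 + (+0.004000)·(210) + (+0.003852)·(75) = 357.56 +0.840 +0.289 = 358.689 m.

358.7 m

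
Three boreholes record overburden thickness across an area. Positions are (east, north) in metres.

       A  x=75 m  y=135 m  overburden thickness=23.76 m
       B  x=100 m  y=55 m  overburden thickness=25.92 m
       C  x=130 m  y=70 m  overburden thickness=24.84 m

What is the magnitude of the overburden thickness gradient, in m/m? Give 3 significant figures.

Taking A as reference: B−A = (25, -80, +2.16); C−A = (55, -65, +1.08).
Solve a·Δx + b·Δy = Δd: det = 25·(-65) − 55·(-80) = 2775.
∂d/∂x = [(+2.16)·(-65) − (+1.08)·(-80)] / 2775 = -0.01946
∂d/∂y = [25·(+1.08) − 55·(+2.16)] / 2775 = -0.03308
|∇f| = √(-0.01946² + -0.03308²) = 0.03838 m/m

0.0384 m/m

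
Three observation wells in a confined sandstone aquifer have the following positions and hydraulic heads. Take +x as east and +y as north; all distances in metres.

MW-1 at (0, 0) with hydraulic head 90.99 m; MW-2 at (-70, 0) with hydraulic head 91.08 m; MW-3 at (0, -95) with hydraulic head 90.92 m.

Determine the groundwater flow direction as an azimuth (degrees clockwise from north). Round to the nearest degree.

120°

∂h/∂x = (91.08 − 90.99) / (-70 − 0) = -0.001286
∂h/∂y = (90.92 − 90.99) / (-95 − 0) = +0.0007368
Flow direction (−∇h) has components (+0.001286 E, -0.0007368 N).
Azimuth = atan2(E, N) = atan2(+0.001286, -0.0007368) = 119.8° ≈ 120°.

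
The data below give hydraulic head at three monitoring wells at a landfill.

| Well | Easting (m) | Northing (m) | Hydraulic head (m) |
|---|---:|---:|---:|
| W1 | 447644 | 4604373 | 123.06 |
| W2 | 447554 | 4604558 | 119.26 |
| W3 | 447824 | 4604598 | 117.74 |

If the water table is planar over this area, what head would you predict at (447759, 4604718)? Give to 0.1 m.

115.3 m

With h = a·x + b·y + c and W1 as origin, the differences give:
  (-90)·a + 185·b = -3.80
  180·a + 225·b = -5.32
Eliminate b (×225 and ×185, subtract): -53550·a = 129.200 → a = ∂h/∂x = -0.002413
Back-substitute: b = ∂h/∂y = -0.02171.
h(447759, 4604718) = 123.06 + (-0.002413)·(115) + (-0.02171)·(345) = 123.06 -0.277 -7.491 = 115.291 m.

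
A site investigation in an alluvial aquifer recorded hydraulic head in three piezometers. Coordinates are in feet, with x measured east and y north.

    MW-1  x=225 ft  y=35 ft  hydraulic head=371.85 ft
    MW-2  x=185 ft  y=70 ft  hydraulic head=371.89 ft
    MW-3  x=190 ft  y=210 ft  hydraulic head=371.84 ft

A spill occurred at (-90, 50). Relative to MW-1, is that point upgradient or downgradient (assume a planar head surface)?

With h = a·x + b·y + c and MW-1 as origin, the differences give:
  (-40)·a + 35·b = +0.04
  (-35)·a + 175·b = -0.01
Eliminate b (×175 and ×35, subtract): -5775·a = 7.350 → a = ∂h/∂x = -0.001273
Back-substitute: b = ∂h/∂y = -0.0003117.
Head at (-90, 50) = 371.85 + (-0.001273)·(-315) + (-0.0003117)·(15) = 372.25 ft.
That is higher than the 371.85 ft at MW-1, so the point is upgradient.

upgradient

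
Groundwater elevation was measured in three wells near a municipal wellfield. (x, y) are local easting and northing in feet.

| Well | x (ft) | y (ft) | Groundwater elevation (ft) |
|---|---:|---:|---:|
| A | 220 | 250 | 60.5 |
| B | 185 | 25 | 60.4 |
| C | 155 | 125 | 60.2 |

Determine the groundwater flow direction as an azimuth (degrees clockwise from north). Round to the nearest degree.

With h = a·x + b·y + c and A as origin, the differences give:
  (-35)·a + (-225)·b = -0.1
  (-65)·a + (-125)·b = -0.3
Eliminate b (×(-125) and ×(-225), subtract): -10250·a = -55.00 → a = ∂h/∂x = +0.005366
Back-substitute: b = ∂h/∂y = -0.0003902.
Flow direction (−∇h) has components (-0.005366 E, +0.0003902 N).
Azimuth = atan2(E, N) = atan2(-0.005366, +0.0003902) = 274.2° ≈ 274°.

274°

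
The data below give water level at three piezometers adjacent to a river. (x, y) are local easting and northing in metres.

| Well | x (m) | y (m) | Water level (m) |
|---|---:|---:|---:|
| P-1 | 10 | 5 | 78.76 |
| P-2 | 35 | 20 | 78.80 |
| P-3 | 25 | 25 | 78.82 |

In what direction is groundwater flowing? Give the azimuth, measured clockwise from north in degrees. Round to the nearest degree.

With h = a·x + b·y + c and P-1 as origin, the differences give:
  25·a + 15·b = +0.04
  15·a + 20·b = +0.06
Eliminate b (×20 and ×15, subtract): 275·a = -0.100 → a = ∂h/∂x = -0.0003636
Back-substitute: b = ∂h/∂y = +0.003273.
Flow direction (−∇h) has components (+0.0003636 E, -0.003273 N).
Azimuth = atan2(E, N) = atan2(+0.0003636, -0.003273) = 173.7° ≈ 174°.

174°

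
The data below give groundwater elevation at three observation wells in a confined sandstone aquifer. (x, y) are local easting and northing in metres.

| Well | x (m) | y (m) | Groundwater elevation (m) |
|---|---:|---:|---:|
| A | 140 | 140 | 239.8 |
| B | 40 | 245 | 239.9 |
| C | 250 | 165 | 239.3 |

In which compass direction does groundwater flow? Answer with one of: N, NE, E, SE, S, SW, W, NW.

Three-point gradient (reference A): Δ to B = (-100, 105, +0.1), Δ to C = (110, 25, -0.5).
∂h/∂x = -0.003915, ∂h/∂y = -0.002776 (det = -14050).
Flow = −∇h = (+0.003915 east, +0.002776 north), which points northeast.

NE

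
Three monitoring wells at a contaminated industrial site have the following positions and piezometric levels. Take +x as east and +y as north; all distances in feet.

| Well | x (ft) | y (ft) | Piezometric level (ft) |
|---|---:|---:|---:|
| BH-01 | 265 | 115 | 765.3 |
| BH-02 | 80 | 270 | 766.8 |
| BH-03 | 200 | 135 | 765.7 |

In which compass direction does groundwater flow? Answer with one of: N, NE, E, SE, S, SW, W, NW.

Differences from BH-01: to BH-02 (Δx, Δy, Δh) = (-185, 155, +1.5); to BH-03 = (-65, 20, +0.4).
Determinant of the coordinate differences = (-185)·20 − (-65)·155 = 6375.
∂h/∂x = [(+1.5)·20 − (+0.4)·155] / 6375 = -0.005020
∂h/∂y = [(-185)·(+0.4) − (-65)·(+1.5)] / 6375 = +0.003686
Flow = −∇h = (+0.005020 east, -0.003686 north), which points southeast.

SE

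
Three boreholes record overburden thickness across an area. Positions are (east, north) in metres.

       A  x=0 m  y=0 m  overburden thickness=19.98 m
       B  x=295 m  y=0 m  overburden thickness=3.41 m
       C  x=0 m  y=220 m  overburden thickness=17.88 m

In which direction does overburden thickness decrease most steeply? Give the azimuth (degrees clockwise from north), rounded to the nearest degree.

080°

∂d/∂x = (3.41 − 19.98) / (295 − 0) = -0.05617
∂d/∂y = (17.88 − 19.98) / (220 − 0) = -0.009545
Steepest decrease is along −∇f: components (+0.05617 E, +0.009545 N).
Azimuth = atan2(+0.05617, +0.009545) = 80.4° ≈ 080°.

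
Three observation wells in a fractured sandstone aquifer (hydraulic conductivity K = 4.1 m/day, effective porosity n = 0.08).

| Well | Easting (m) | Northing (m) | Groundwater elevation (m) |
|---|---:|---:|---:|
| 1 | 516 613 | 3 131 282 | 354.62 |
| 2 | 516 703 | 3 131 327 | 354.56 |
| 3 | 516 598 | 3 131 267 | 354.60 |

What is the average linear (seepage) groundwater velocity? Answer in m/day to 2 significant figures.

0.25 m/day

Differences from 1: to 2 (Δx, Δy, Δh) = (90, 45, -0.06); to 3 = (-15, -15, -0.02).
Solve a·Δx + b·Δy = Δh: det = 90·(-15) − (-15)·45 = -675.
∂h/∂x = [(-0.06)·(-15) − (-0.02)·45] / -675 = -0.002667
∂h/∂y = [90·(-0.02) − (-15)·(-0.06)] / -675 = +0.004000
|∇h| = √(-0.002667² + 0.004000²) = 0.004808
Seepage velocity v = K·i/n = 4.1 × 0.004808 / 0.08 = 0.2464 m/day.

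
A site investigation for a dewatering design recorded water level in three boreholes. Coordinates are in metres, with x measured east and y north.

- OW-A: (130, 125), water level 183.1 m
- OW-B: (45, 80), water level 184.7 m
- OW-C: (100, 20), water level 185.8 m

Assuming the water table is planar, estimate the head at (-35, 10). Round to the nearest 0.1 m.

186.9 m

Three-point gradient (reference OW-A): Δ to OW-B = (-85, -45, +1.6), Δ to OW-C = (-30, -105, +2.7).
∂h/∂x = -0.006139, ∂h/∂y = -0.02396 (det = 7575).
h(-35, 10) = 183.1 + (-0.006139)·(-165) + (-0.02396)·(-115) = 183.1 +1.013 +2.755 = 186.868 m.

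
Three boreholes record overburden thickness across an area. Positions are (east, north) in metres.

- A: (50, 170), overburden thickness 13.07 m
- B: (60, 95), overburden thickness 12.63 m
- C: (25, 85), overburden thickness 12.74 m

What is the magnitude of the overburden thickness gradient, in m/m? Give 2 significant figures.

With d = a·x + b·y + c and A as origin, the differences give:
  10·a + (-75)·b = -0.44
  (-25)·a + (-85)·b = -0.33
Eliminate b (×(-85) and ×(-75), subtract): -2725·a = 12.650 → a = ∂d/∂x = -0.004642
Back-substitute: b = ∂d/∂y = +0.005248.
|∇f| = √(-0.004642² + 0.005248²) = 0.007006 m/m

0.0070 m/m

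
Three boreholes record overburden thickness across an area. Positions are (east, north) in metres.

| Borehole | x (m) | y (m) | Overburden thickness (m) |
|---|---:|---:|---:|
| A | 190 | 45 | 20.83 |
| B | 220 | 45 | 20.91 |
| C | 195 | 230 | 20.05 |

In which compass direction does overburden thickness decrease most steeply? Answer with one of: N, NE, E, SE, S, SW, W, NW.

Differences from A: to B (Δx, Δy, Δh) = (30, 0, +0.08); to C = (5, 185, -0.78).
Solve a·Δx + b·Δy = Δd: det = 30·185 − 5·0 = 5550.
∂d/∂x = [(+0.08)·185 − (-0.78)·0] / 5550 = +0.002667
∂d/∂y = [30·(-0.78) − 5·(+0.08)] / 5550 = -0.004288
Steepest decrease is along −∇f = (-0.002667 E, +0.004288 N) → northwest.

NW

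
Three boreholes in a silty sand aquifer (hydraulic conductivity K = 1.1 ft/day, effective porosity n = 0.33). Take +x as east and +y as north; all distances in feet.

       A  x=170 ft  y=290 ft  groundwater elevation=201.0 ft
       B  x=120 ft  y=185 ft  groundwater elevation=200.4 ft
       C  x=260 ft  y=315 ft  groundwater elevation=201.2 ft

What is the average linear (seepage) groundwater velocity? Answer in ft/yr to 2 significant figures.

With h = a·x + b·y + c and A as origin, the differences give:
  (-50)·a + (-105)·b = -0.6
  90·a + 25·b = +0.2
Eliminate b (×25 and ×(-105), subtract): 8200·a = 6.00 → a = ∂h/∂x = +0.0007317
Back-substitute: b = ∂h/∂y = +0.005366.
|∇h| = √(0.0007317² + 0.005366²) = 0.005416
Seepage velocity v = K·i/n = 1.1 × 0.005416 / 0.33 = 0.01805 ft/day = 6.593 ft/yr.

6.6 ft/yr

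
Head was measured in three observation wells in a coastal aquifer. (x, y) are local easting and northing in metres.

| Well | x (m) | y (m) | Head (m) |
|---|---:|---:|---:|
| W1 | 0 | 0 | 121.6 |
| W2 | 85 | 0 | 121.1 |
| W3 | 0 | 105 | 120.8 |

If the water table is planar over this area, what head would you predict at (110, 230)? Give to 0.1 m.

119.2 m

∂h/∂x = (121.1 − 121.6) / (85 − 0) = -0.005882
∂h/∂y = (120.8 − 121.6) / (105 − 0) = -0.007619
h(110, 230) = 121.6 + (-0.005882)·(110) + (-0.007619)·(230) = 121.6 -0.647 -1.752 = 119.201 m.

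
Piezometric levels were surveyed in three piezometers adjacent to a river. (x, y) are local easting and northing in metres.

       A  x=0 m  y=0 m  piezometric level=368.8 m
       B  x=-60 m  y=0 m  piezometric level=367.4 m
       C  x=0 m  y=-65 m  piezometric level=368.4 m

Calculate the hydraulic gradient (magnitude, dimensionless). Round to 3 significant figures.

0.0241

∂h/∂x = (367.4 − 368.8) / (-60 − 0) = +0.02333
∂h/∂y = (368.4 − 368.8) / (-65 − 0) = +0.006154
|∇h| = √(0.02333² + 0.006154²) = 0.02413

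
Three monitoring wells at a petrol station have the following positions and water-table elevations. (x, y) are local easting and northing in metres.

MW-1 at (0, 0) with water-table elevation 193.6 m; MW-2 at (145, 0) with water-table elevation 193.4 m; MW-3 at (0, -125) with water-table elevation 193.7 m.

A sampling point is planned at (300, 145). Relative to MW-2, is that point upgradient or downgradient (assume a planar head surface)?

downgradient

∂h/∂x = (193.4 − 193.6) / (145 − 0) = -0.001379
∂h/∂y = (193.7 − 193.6) / (-125 − 0) = -0.0008000
Head at (300, 145) = 193.6 + (-0.001379)·(300) + (-0.0008000)·(145) = 193.07 m.
That is lower than the 193.4 m at MW-2, so the point is downgradient.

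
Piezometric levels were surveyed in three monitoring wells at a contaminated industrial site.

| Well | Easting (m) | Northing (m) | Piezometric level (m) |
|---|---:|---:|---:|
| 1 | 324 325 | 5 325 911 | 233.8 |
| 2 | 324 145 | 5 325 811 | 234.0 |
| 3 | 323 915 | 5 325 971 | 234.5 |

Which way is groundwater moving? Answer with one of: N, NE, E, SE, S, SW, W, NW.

SE

Differences from 1: to 2 (Δx, Δy, Δh) = (-180, -100, +0.2); to 3 = (-410, 60, +0.7).
Determinant of the coordinate differences = (-180)·60 − (-410)·(-100) = -51800.
∂h/∂x = [(+0.2)·60 − (+0.7)·(-100)] / -51800 = -0.001583
∂h/∂y = [(-180)·(+0.7) − (-410)·(+0.2)] / -51800 = +0.0008494
Flow = −∇h = (+0.001583 east, -0.0008494 north), which points southeast.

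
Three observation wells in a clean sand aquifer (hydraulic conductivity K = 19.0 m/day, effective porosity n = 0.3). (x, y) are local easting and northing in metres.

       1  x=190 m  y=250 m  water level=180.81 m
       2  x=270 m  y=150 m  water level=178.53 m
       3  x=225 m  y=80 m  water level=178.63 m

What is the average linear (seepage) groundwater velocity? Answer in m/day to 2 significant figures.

1.2 m/day

Taking 1 as reference: 2−1 = (80, -100, -2.28); 3−1 = (35, -170, -2.18).
Determinant of the coordinate differences = 80·(-170) − 35·(-100) = -10100.
∂h/∂x = [(-2.28)·(-170) − (-2.18)·(-100)] / -10100 = -0.01679
∂h/∂y = [80·(-2.18) − 35·(-2.28)] / -10100 = +0.009366
|∇h| = √(-0.01679² + 0.009366²) = 0.01923
Seepage velocity v = K·i/n = 19.0 × 0.01923 / 0.3 = 1.218 m/day.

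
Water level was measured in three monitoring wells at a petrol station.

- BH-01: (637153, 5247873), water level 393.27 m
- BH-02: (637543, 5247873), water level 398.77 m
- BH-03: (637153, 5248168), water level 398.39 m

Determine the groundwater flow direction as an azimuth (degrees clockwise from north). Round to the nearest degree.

∂h/∂x = (398.77 − 393.27) / (637543 − 637153) = +0.01410
∂h/∂y = (398.39 − 393.27) / (5248168 − 5247873) = +0.01736
Flow direction (−∇h) has components (-0.01410 E, -0.01736 N).
Azimuth = atan2(E, N) = atan2(-0.01410, -0.01736) = 219.1° ≈ 219°.

219°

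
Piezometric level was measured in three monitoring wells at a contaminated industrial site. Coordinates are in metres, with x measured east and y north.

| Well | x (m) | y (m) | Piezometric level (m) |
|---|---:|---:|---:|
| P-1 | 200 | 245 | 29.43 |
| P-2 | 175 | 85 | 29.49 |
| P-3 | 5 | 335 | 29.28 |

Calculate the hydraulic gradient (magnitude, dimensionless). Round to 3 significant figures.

Three-point gradient (reference P-1): Δ to P-2 = (-25, -160, +0.06), Δ to P-3 = (-195, 90, -0.15).
∂h/∂x = +0.0005561, ∂h/∂y = -0.0004619 (det = -33450).
|∇h| = √(0.0005561² + -0.0004619²) = 0.0007229

0.000723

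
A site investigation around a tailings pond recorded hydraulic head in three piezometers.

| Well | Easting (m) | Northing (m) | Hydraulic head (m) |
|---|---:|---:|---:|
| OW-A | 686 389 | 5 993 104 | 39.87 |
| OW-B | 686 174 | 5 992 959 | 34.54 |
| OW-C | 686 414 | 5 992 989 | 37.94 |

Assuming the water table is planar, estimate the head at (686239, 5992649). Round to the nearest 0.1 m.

29.3 m

Three-point gradient (reference OW-A): Δ to OW-B = (-215, -145, -5.33), Δ to OW-C = (25, -115, -1.93).
∂h/∂x = +0.01175, ∂h/∂y = +0.01934 (det = 28350).
h(686239, 5992649) = 39.87 + (+0.01175)·(-150) + (+0.01934)·(-455) = 39.87 -1.762 -8.798 = 29.309 m.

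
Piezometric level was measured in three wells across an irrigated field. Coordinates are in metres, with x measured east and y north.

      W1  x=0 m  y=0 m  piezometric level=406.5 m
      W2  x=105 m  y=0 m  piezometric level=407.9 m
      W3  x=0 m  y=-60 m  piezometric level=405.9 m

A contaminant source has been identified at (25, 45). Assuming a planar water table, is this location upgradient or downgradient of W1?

upgradient

∂h/∂x = (407.9 − 406.5) / (105 − 0) = +0.01333
∂h/∂y = (405.9 − 406.5) / (-60 − 0) = +0.01000
Head at (25, 45) = 406.5 + (+0.01333)·(25) + (+0.01000)·(45) = 407.28 m.
That is higher than the 406.5 m at W1, so the point is upgradient.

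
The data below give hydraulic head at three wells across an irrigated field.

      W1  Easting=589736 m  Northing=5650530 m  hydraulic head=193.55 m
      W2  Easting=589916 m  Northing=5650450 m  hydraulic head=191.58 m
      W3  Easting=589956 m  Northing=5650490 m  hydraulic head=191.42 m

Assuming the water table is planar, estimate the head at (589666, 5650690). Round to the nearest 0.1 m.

194.9 m

Three-point gradient (reference W1): Δ to W2 = (180, -80, -1.97), Δ to W3 = (220, -40, -2.13).
∂h/∂x = -0.008808, ∂h/∂y = +0.004808 (det = 10400).
h(589666, 5650690) = 193.55 + (-0.008808)·(-70) + (+0.004808)·(160) = 193.55 +0.617 +0.769 = 194.936 m.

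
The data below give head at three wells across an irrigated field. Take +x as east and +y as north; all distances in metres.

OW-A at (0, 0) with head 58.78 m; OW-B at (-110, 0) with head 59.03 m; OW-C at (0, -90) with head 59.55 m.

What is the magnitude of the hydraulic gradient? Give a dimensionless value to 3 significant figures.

0.00885

∂h/∂x = (59.03 − 58.78) / (-110 − 0) = -0.002273
∂h/∂y = (59.55 − 58.78) / (-90 − 0) = -0.008556
|∇h| = √(-0.002273² + -0.008556²) = 0.008853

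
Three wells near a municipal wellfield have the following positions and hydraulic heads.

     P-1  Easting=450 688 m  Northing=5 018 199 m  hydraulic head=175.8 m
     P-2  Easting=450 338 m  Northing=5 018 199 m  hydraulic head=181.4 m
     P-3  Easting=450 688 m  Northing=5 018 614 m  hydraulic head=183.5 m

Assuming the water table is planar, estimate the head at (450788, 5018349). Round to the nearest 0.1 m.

177.0 m

∂h/∂x = (181.4 − 175.8) / (450338 − 450688) = -0.01600
∂h/∂y = (183.5 − 175.8) / (5018614 − 5018199) = +0.01855
h(450788, 5018349) = 175.8 + (-0.01600)·(100) + (+0.01855)·(150) = 175.8 -1.600 +2.783 = 176.983 m.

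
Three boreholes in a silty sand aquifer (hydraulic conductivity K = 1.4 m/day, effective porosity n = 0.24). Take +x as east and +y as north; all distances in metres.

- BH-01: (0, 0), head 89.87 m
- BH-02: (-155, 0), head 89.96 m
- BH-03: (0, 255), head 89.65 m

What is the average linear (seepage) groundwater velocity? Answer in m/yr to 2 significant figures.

2.2 m/yr

∂h/∂x = (89.96 − 89.87) / (-155 − 0) = -0.0005806
∂h/∂y = (89.65 − 89.87) / (255 − 0) = -0.0008627
|∇h| = √(-0.0005806² + -0.0008627²) = 0.00104
Seepage velocity v = K·i/n = 1.4 × 0.00104 / 0.24 = 0.006067 m/day = 2.216 m/yr.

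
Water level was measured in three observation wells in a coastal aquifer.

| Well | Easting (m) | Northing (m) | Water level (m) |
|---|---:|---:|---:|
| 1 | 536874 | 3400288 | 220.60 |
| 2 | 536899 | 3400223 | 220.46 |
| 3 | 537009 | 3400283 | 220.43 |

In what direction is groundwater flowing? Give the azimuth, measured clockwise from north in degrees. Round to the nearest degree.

With h = a·x + b·y + c and 1 as origin, the differences give:
  25·a + (-65)·b = -0.14
  135·a + (-5)·b = -0.17
Eliminate b (×(-5) and ×(-65), subtract): 8650·a = -10.350 → a = ∂h/∂x = -0.001197
Back-substitute: b = ∂h/∂y = +0.001694.
Flow direction (−∇h) has components (+0.001197 E, -0.001694 N).
Azimuth = atan2(E, N) = atan2(+0.001197, -0.001694) = 144.8° ≈ 145°.

145°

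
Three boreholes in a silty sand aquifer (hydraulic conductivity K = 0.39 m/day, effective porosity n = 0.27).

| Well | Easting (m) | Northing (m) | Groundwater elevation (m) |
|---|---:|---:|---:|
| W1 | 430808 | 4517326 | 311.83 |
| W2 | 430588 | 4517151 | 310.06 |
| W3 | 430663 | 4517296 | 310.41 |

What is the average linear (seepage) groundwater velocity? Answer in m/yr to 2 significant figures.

Three-point gradient (reference W1): Δ to W2 = (-220, -175, -1.77), Δ to W3 = (-145, -30, -1.42).
∂h/∂x = +0.01041, ∂h/∂y = -0.002969 (det = -18775).
|∇h| = √(0.01041² + -0.002969²) = 0.01083
Seepage velocity v = K·i/n = 0.39 × 0.01083 / 0.27 = 0.01564 m/day = 5.713 m/yr.

5.7 m/yr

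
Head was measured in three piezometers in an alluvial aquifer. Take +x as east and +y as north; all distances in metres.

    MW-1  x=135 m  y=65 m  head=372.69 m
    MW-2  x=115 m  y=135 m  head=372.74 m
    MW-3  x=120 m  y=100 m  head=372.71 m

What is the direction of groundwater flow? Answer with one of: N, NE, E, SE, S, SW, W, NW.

SW

With h = a·x + b·y + c and MW-1 as origin, the differences give:
  (-20)·a + 70·b = +0.05
  (-15)·a + 35·b = +0.02
Eliminate b (×35 and ×70, subtract): 350·a = 0.350 → a = ∂h/∂x = +0.001000
Back-substitute: b = ∂h/∂y = +0.001000.
Flow = −∇h = (-0.001000 east, -0.001000 north), which points southwest.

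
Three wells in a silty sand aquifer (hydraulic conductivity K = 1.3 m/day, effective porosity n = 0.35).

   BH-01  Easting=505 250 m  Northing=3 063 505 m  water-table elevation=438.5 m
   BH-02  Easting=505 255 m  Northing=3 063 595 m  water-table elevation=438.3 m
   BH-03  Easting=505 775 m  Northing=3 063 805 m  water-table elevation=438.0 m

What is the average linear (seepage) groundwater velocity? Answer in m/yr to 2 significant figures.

3.1 m/yr

Taking BH-01 as reference: BH-02−BH-01 = (5, 90, -0.2); BH-03−BH-01 = (525, 300, -0.5).
Solve a·Δx + b·Δy = Δh: det = 5·300 − 525·90 = -45750.
∂h/∂x = [(-0.2)·300 − (-0.5)·90] / -45750 = +0.0003279
∂h/∂y = [5·(-0.5) − 525·(-0.2)] / -45750 = -0.002240
|∇h| = √(0.0003279² + -0.002240²) = 0.002264
Seepage velocity v = K·i/n = 1.3 × 0.002264 / 0.35 = 0.008409 m/day = 3.071 m/yr.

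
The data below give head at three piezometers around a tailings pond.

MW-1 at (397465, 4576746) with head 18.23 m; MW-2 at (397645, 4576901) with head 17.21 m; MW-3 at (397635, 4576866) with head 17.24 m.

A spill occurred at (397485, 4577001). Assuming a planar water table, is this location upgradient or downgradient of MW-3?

Taking MW-1 as reference: MW-2−MW-1 = (180, 155, -1.02); MW-3−MW-1 = (170, 120, -0.99).
Determinant of the coordinate differences = 180·120 − 170·155 = -4750.
∂h/∂x = [(-1.02)·120 − (-0.99)·155] / -4750 = -0.006537
∂h/∂y = [180·(-0.99) − 170·(-1.02)] / -4750 = +0.001011
Head at (397485, 4577001) = 18.23 + (-0.006537)·(20) + (+0.001011)·(255) = 18.36 m.
That is higher than the 17.24 m at MW-3, so the point is upgradient.

upgradient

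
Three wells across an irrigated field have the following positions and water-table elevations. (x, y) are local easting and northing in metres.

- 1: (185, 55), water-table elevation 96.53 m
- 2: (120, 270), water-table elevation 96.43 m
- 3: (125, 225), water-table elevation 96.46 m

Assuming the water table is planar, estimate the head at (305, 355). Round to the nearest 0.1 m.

96.2 m

With h = a·x + b·y + c and 1 as origin, the differences give:
  (-65)·a + 215·b = -0.10
  (-60)·a + 170·b = -0.07
Eliminate b (×170 and ×215, subtract): 1850·a = -1.950 → a = ∂h/∂x = -0.001054
Back-substitute: b = ∂h/∂y = -0.0007838.
h(305, 355) = 96.53 + (-0.001054)·(120) + (-0.0007838)·(300) = 96.53 -0.126 -0.235 = 96.168 m.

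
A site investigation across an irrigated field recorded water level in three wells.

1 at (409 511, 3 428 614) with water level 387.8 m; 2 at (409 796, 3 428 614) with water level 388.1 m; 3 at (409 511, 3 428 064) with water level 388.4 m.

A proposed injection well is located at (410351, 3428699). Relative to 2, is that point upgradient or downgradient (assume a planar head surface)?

∂h/∂x = (388.1 − 387.8) / (409796 − 409511) = +0.001053
∂h/∂y = (388.4 − 387.8) / (3428064 − 3428614) = -0.001091
Head at (410351, 3428699) = 387.8 + (+0.001053)·(840) + (-0.001091)·(85) = 388.59 m.
That is higher than the 388.1 m at 2, so the point is upgradient.

upgradient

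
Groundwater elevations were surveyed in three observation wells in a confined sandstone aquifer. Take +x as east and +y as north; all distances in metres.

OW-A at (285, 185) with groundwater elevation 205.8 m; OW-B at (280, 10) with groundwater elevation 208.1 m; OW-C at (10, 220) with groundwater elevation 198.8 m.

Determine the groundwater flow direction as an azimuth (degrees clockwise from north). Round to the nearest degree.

Differences from OW-A: to OW-B (Δx, Δy, Δh) = (-5, -175, +2.3); to OW-C = (-275, 35, -7.0).
Determinant of the coordinate differences = (-5)·35 − (-275)·(-175) = -48300.
∂h/∂x = [(+2.3)·35 − (-7.0)·(-175)] / -48300 = +0.02370
∂h/∂y = [(-5)·(-7.0) − (-275)·(+2.3)] / -48300 = -0.01382
Flow direction (−∇h) has components (-0.02370 E, +0.01382 N).
Azimuth = atan2(E, N) = atan2(-0.02370, +0.01382) = 300.3° ≈ 300°.

300°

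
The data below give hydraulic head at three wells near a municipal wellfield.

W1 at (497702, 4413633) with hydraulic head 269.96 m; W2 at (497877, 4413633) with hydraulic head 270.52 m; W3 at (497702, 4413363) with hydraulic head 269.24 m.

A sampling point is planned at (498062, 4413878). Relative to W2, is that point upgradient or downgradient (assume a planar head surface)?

∂h/∂x = (270.52 − 269.96) / (497877 − 497702) = +0.003200
∂h/∂y = (269.24 − 269.96) / (4413363 − 4413633) = +0.002667
Head at (498062, 4413878) = 269.96 + (+0.003200)·(360) + (+0.002667)·(245) = 271.77 m.
That is higher than the 270.52 m at W2, so the point is upgradient.

upgradient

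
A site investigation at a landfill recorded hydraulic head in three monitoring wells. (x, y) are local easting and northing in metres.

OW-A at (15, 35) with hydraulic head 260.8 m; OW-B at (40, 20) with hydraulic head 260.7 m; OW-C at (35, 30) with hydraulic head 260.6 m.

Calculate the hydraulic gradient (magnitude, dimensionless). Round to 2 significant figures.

0.022

With h = a·x + b·y + c and OW-A as origin, the differences give:
  25·a + (-15)·b = -0.1
  20·a + (-5)·b = -0.2
Eliminate b (×(-5) and ×(-15), subtract): 175·a = -2.50 → a = ∂h/∂x = -0.01429
Back-substitute: b = ∂h/∂y = -0.01714.
|∇h| = √(-0.01429² + -0.01714²) = 0.02232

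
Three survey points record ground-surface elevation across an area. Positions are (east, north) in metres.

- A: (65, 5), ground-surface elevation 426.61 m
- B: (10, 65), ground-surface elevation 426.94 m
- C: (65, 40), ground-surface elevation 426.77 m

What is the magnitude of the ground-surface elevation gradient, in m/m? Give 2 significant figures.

0.0047 m/m

Three-point gradient (reference A): Δ to B = (-55, 60, +0.33), Δ to C = (0, 35, +0.16).
∂z/∂x = -0.001013, ∂z/∂y = +0.004571 (det = -1925).
|∇f| = √(-0.001013² + 0.004571²) = 0.004682 m/m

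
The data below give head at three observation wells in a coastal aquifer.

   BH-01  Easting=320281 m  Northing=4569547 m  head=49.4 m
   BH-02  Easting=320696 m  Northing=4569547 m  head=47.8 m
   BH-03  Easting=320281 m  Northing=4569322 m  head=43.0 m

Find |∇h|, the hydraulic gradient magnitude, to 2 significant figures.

0.029

∂h/∂x = (47.8 − 49.4) / (320696 − 320281) = -0.003855
∂h/∂y = (43.0 − 49.4) / (4569322 − 4569547) = +0.02844
|∇h| = √(-0.003855² + 0.02844²) = 0.0287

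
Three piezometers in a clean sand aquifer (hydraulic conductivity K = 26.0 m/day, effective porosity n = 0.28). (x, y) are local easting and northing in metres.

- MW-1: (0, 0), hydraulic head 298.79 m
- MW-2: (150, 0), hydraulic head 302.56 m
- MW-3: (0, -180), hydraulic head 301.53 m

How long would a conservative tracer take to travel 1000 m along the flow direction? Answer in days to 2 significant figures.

370 days

∂h/∂x = (302.56 − 298.79) / (150 − 0) = +0.02513
∂h/∂y = (301.53 − 298.79) / (-180 − 0) = -0.01522
|∇h| = √(0.02513² + -0.01522²) = 0.02938
Seepage velocity v = K·i/n = 26.0 × 0.02938 / 0.28 = 2.728 m/day.
t = 1000 / 2.728 = 366.6 days.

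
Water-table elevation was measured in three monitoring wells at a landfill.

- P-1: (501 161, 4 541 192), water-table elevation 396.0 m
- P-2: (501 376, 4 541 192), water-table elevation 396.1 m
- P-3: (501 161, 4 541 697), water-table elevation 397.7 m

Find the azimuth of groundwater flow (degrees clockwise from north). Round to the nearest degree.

∂h/∂x = (396.1 − 396.0) / (501376 − 501161) = +0.0004651
∂h/∂y = (397.7 − 396.0) / (4541697 − 4541192) = +0.003366
Flow direction (−∇h) has components (-0.0004651 E, -0.003366 N).
Azimuth = atan2(E, N) = atan2(-0.0004651, -0.003366) = 187.9° ≈ 188°.

188°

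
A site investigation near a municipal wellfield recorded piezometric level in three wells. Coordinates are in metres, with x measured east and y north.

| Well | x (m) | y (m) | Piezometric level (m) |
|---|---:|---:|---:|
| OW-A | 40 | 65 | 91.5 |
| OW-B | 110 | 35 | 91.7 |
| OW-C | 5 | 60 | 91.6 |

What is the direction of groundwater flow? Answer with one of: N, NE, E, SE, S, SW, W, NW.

N

Three-point gradient (reference OW-A): Δ to OW-B = (70, -30, +0.2), Δ to OW-C = (-35, -5, +0.1).
∂h/∂x = -0.001429, ∂h/∂y = -0.010000 (det = -1400).
Flow = −∇h = (+0.001429 east, +0.010000 north), which points north.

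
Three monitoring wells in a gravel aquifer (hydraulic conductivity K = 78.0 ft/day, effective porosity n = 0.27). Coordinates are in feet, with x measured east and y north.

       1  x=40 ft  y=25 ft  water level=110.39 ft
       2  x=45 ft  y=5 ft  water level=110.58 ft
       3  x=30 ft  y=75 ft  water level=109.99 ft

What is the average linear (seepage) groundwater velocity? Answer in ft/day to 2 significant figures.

8.7 ft/day

Three-point gradient (reference 1): Δ to 2 = (5, -20, +0.19), Δ to 3 = (-10, 50, -0.40).
∂h/∂x = +0.03000, ∂h/∂y = -0.002000 (det = 50).
|∇h| = √(0.03000² + -0.002000²) = 0.03007
Seepage velocity v = K·i/n = 78.0 × 0.03007 / 0.27 = 8.687 ft/day.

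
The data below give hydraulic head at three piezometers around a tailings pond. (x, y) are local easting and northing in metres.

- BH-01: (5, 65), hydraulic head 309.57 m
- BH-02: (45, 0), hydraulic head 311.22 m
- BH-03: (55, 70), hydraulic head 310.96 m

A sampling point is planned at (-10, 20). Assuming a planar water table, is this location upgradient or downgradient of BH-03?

downgradient

Differences from BH-01: to BH-02 (Δx, Δy, Δh) = (40, -65, +1.65); to BH-03 = (50, 5, +1.39).
Solve a·Δx + b·Δy = Δh: det = 40·5 − 50·(-65) = 3450.
∂h/∂x = [(+1.65)·5 − (+1.39)·(-65)] / 3450 = +0.02858
∂h/∂y = [40·(+1.39) − 50·(+1.65)] / 3450 = -0.007797
Head at (-10, 20) = 309.57 + (+0.02858)·(-15) + (-0.007797)·(-45) = 309.49 m.
That is lower than the 310.96 m at BH-03, so the point is downgradient.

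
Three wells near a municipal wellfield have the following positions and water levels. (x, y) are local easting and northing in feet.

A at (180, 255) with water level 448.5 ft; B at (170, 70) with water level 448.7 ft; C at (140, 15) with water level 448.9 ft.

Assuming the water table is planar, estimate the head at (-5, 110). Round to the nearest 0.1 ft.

Taking A as reference: B−A = (-10, -185, +0.2); C−A = (-40, -240, +0.4).
Solve a·Δx + b·Δy = Δh: det = (-10)·(-240) − (-40)·(-185) = -5000.
∂h/∂x = [(+0.2)·(-240) − (+0.4)·(-185)] / -5000 = -0.005200
∂h/∂y = [(-10)·(+0.4) − (-40)·(+0.2)] / -5000 = -0.0008000
h(-5, 110) = 448.5 + (-0.005200)·(-185) + (-0.0008000)·(-145) = 448.5 +0.962 +0.116 = 449.578 ft.

449.6 ft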